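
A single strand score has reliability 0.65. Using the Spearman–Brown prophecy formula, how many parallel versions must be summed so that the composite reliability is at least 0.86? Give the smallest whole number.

k ≥ ρ*(1−ρ₁)/(ρ₁(1−ρ*)) = 0.86·0.35 / (0.65·0.14) = 3.308.
Smallest integer k = 4.

4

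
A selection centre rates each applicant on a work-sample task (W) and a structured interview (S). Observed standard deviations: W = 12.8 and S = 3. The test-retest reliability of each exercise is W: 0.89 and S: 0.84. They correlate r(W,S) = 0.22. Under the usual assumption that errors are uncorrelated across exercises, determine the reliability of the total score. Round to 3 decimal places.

0.897

Var(W+S) = 12.8² + 3² + 2·[12.8·3·0.22] = 172.84 + 16.896 = 189.736.
With uncorrelated errors the cross-covariances are all true-score covariance, so they carry over unchanged; only the diagonal terms shrink to ρᵢσᵢ².
True-score variance = [12.8²·0.89 + 3²·0.84] + 16.896 = 153.378 + 16.896 = 170.274.
Reliability = 170.274 / 189.736 = 0.897.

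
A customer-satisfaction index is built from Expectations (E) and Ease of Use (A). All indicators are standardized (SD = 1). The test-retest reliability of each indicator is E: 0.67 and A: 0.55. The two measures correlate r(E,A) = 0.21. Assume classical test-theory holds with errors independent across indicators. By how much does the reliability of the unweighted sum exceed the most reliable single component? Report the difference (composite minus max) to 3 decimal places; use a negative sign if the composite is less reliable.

0.008

Var(sum) = 2 + 0.42 = 2.42; true-score variance = 1.22 + 0.42 = 1.64; composite reliability = 0.6777.
Max component reliability = 0.6700.
Difference = 0.6777 − 0.6700 = 0.008.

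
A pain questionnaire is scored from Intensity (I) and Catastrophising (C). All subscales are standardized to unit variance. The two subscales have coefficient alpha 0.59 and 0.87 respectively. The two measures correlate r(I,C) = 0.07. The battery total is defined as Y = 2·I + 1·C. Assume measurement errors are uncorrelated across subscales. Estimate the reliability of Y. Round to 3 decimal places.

0.665

Var(Y) = 2² + 1 + 2·[2·0.07] = 5 + 0.28 = 5.28.
Because errors are independent across components, Cov(Tᵢ,Tⱼ) = Cov(Xᵢ,Xⱼ); the off-diagonal part of the true-score variance is the same as above.
True-score variance = [2²·0.59 + 0.87] + 0.28 = 3.23 + 0.28 = 3.51.
Reliability = 3.51 / 5.28 = 0.665.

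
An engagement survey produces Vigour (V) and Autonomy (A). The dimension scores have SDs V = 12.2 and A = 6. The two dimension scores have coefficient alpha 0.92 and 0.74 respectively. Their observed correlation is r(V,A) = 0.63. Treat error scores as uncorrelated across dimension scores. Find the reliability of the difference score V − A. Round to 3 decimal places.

Var(V−A) = 12.2² + 6² − 2·12.2·6·0.63 = 184.84 − 92.232 = 92.608.
With uncorrelated errors the cross-covariances are all true-score covariance, so they carry over unchanged; only the diagonal terms shrink to ρᵢσᵢ².
True-score variance = [12.2²·0.92 + 6²·0.74] − 92.232 = 163.573 − 92.232 = 71.3408.
Reliability = 71.3408 / 92.608 = 0.770.

0.770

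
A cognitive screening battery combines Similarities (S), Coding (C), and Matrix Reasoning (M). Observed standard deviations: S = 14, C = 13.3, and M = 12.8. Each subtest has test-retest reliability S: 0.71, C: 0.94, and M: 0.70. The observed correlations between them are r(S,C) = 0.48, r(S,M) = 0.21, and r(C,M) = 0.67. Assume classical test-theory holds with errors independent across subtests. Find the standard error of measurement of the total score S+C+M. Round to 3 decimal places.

Var(total) = 536.73 + 482.138 = 1018.87.
True-score variance = 420.125 + 482.138 = 902.262, so reliability = 0.8856.
Error variance = 1018.87 − 902.262 = 116.605; SEM = √116.605 = 10.798.

10.798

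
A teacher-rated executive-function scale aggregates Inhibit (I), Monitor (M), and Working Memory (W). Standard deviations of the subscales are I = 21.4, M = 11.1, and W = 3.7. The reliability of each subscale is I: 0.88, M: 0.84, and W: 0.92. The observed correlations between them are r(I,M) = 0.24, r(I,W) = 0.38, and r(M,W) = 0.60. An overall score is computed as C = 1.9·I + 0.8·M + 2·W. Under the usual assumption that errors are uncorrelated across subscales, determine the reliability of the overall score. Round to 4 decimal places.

Var(C) = 1.9²·21.4² + 0.8²·11.1² + 2²·3.7² + 2·[1.52·21.4·11.1·0.24 + 3.8·21.4·3.7·0.38 + 1.6·11.1·3.7·0.60] = 1786.85 + 480.835 = 2267.69.
Because errors are independent across components, Cov(Tᵢ,Tⱼ) = Cov(Xᵢ,Xⱼ); the off-diagonal part of the true-score variance is the same as above.
True-score variance = [1.9²·21.4²·0.88 + 0.8²·11.1²·0.84 + 2²·3.7²·0.92] + 480.835 = 1571.46 + 480.835 = 2052.3.
Reliability = 2052.3 / 2267.69 = 0.9050.

0.9050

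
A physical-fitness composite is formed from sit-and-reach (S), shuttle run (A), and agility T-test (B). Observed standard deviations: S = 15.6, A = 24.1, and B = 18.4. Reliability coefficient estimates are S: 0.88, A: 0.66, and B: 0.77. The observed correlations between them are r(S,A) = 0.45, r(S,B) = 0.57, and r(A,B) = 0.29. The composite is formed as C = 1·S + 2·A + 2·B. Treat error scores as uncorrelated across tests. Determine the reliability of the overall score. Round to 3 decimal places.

Var(C) = 15.6² + 2²·24.1² + 2²·18.4² + 2·[2·15.6·24.1·0.45 + 2·15.6·18.4·0.57 + 4·24.1·18.4·0.29] = 3920.84 + 2359.96 = 6280.8.
Under uncorrelated errors the observed covariances equal the true-score covariances, so only the own-variance terms attenuate.
True-score variance = [15.6²·0.88 + 2²·24.1²·0.66 + 2²·18.4²·0.77] + 2359.96 = 2790.26 + 2359.96 = 5150.22.
Reliability = 5150.22 / 6280.8 = 0.820.

0.820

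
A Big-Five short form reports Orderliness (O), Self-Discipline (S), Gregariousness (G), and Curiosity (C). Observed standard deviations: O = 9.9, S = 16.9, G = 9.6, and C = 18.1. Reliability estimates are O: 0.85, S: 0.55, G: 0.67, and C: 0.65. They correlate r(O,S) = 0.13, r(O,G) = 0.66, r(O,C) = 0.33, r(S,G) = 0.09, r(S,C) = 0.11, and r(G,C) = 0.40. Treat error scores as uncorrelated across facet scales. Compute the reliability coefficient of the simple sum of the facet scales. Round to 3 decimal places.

0.783

Var(O+S+G+C) = 9.9² + 16.9² + 9.6² + 18.1² + 2·[9.9·16.9·0.13 + 9.9·9.6·0.66 + 9.9·18.1·0.33 + 16.9·9.6·0.09 + 16.9·18.1·0.11 + 9.6·18.1·0.40] = 803.39 + 522.726 = 1326.12.
Under uncorrelated errors the observed covariances equal the true-score covariances, so only the own-variance terms attenuate.
True-score variance = [9.9²·0.85 + 16.9²·0.55 + 9.6²·0.67 + 18.1²·0.65] + 522.726 = 515.088 + 522.726 = 1037.81.
Reliability = 1037.81 / 1326.12 = 0.783.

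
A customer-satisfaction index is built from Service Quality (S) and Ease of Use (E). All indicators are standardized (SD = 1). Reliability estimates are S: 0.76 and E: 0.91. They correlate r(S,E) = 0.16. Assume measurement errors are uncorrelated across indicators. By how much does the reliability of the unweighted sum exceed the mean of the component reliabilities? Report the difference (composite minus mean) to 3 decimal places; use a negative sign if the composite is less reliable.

Var(sum) = 2 + 0.32 = 2.32; true-score variance = 1.67 + 0.32 = 1.99; composite reliability = 0.8578.
Mean component reliability = 0.8350.
Difference = 0.8578 − 0.8350 = 0.023.

0.023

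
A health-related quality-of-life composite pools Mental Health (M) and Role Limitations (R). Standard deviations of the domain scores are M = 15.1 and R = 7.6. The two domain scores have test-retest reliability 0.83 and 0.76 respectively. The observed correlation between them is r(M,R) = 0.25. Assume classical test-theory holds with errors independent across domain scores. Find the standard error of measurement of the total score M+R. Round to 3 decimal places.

7.254

Var(total) = 285.77 + 57.38 = 343.15.
True-score variance = 233.146 + 57.38 = 290.526, so reliability = 0.8466.
Error variance = 343.15 − 290.526 = 52.6241; SEM = √52.6241 = 7.254.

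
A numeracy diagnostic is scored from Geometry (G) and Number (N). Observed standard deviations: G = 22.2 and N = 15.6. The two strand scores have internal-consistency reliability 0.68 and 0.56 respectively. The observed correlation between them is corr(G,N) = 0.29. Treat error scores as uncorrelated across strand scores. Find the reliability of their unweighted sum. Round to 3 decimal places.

0.717

Var(G+N) = 22.2² + 15.6² + 2·[22.2·15.6·0.29] = 736.2 + 200.866 = 937.066.
Under uncorrelated errors the observed covariances equal the true-score covariances, so only the own-variance terms attenuate.
True-score variance = [22.2²·0.68 + 15.6²·0.56] + 200.866 = 471.413 + 200.866 = 672.278.
Reliability = 672.278 / 937.066 = 0.717.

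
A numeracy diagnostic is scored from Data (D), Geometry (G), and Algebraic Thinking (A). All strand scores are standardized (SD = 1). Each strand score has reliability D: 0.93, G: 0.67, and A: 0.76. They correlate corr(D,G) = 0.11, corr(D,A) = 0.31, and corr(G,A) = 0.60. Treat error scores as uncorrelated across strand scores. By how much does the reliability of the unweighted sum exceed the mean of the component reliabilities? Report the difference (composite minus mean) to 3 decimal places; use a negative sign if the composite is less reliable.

0.086

Var(sum) = 3 + 2.04 = 5.04; true-score variance = 2.36 + 2.04 = 4.4; composite reliability = 0.8730.
Mean component reliability = 0.7867.
Difference = 0.8730 − 0.7867 = 0.086.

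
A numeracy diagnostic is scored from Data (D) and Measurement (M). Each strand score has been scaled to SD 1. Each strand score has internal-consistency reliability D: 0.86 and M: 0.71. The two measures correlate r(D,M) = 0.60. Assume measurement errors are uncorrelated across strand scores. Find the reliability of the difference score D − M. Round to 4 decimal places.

0.4625

Var(D−M) = 1 + 1 − 2·0.60 = 2 − 1.2 = 0.8.
Under uncorrelated errors the observed covariances equal the true-score covariances, so only the own-variance terms attenuate.
True-score variance = [0.86 + 0.71] − 1.2 = 1.57 − 1.2 = 0.37.
Reliability = 0.37 / 0.8 = 0.4625.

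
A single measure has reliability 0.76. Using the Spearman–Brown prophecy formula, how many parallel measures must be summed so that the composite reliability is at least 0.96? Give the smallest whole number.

k ≥ ρ*(1−ρ₁)/(ρ₁(1−ρ*)) = 0.96·0.24 / (0.76·0.04) = 7.579.
Smallest integer k = 8.

8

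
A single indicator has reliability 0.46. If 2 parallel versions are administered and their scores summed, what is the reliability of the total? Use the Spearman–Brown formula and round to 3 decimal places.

ρ_k = kρ / (1 + (k−1)ρ) = 2·0.46 / (1 + 1·0.46) = 0.920 / 1.460 = 0.630.

0.630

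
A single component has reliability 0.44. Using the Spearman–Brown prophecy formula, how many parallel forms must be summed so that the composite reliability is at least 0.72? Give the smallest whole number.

k ≥ ρ*(1−ρ₁)/(ρ₁(1−ρ*)) = 0.72·0.56 / (0.44·0.28) = 3.273.
Smallest integer k = 4.

4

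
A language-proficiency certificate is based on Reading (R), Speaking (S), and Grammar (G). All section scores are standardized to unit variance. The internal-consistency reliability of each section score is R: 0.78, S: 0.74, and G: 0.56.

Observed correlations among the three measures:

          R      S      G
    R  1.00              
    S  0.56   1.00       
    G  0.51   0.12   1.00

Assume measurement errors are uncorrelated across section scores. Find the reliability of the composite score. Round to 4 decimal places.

Var(R+S+G) = 3 + 2·[0.56 + 0.51 + 0.12] = 3 + 2.38 = 5.38.
With uncorrelated errors the cross-covariances are all true-score covariance, so they carry over unchanged; only the diagonal terms shrink to ρᵢσᵢ².
True-score variance = [0.78 + 0.74 + 0.56] + 2.38 = 2.08 + 2.38 = 4.46.
Reliability = 4.46 / 5.38 = 0.8290.

0.8290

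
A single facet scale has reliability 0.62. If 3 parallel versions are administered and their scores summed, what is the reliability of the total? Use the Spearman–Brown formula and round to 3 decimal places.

ρ_k = kρ / (1 + (k−1)ρ) = 3·0.62 / (1 + 2·0.62) = 1.860 / 2.240 = 0.830.

0.830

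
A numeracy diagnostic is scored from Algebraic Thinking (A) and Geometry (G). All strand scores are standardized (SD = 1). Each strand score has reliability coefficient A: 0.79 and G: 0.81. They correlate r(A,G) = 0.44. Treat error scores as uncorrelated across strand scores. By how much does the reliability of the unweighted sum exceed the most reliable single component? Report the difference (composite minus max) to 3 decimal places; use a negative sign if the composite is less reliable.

0.051

Var(sum) = 2 + 0.88 = 2.88; true-score variance = 1.6 + 0.88 = 2.48; composite reliability = 0.8611.
Max component reliability = 0.8100.
Difference = 0.8611 − 0.8100 = 0.051.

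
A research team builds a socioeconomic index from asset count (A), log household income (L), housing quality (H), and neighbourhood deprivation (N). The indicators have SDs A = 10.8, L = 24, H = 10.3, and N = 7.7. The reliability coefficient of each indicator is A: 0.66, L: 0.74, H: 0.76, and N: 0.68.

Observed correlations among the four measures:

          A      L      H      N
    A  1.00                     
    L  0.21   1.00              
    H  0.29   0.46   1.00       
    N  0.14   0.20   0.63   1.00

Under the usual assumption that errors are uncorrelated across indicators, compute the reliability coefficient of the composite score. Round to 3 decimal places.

Var(A+L+H+N) = 10.8² + 24² + 10.3² + 7.7² + 2·[10.8·24·0.21 + 10.8·10.3·0.29 + 10.8·7.7·0.14 + 24·10.3·0.46 + 24·7.7·0.20 + 10.3·7.7·0.63] = 858.02 + 597.943 = 1455.96.
With uncorrelated errors the cross-covariances are all true-score covariance, so they carry over unchanged; only the diagonal terms shrink to ρᵢσᵢ².
True-score variance = [10.8²·0.66 + 24²·0.74 + 10.3²·0.76 + 7.7²·0.68] + 597.943 = 624.168 + 597.943 = 1222.11.
Reliability = 1222.11 / 1455.96 = 0.839.

0.839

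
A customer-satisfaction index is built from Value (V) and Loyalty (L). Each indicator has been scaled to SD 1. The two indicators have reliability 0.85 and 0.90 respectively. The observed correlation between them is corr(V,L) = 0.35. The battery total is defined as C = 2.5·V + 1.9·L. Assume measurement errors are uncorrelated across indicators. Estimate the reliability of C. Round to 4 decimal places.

0.9015

Var(C) = 2.5² + 1.9² + 2·[4.75·0.35] = 9.86 + 3.325 = 13.185.
Because errors are independent across components, Cov(Tᵢ,Tⱼ) = Cov(Xᵢ,Xⱼ); the off-diagonal part of the true-score variance is the same as above.
True-score variance = [2.5²·0.85 + 1.9²·0.90] + 3.325 = 8.5615 + 3.325 = 11.8865.
Reliability = 11.8865 / 13.185 = 0.9015.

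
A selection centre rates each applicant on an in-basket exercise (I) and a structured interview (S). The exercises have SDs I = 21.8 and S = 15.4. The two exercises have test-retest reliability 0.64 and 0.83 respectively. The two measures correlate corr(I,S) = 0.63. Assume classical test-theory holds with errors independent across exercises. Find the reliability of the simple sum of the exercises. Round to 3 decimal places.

Var(I+S) = 21.8² + 15.4² + 2·[21.8·15.4·0.63] = 712.4 + 423.007 = 1135.41.
With uncorrelated errors the cross-covariances are all true-score covariance, so they carry over unchanged; only the diagonal terms shrink to ρᵢσᵢ².
True-score variance = [21.8²·0.64 + 15.4²·0.83] + 423.007 = 500.996 + 423.007 = 924.004.
Reliability = 924.004 / 1135.41 = 0.814.

0.814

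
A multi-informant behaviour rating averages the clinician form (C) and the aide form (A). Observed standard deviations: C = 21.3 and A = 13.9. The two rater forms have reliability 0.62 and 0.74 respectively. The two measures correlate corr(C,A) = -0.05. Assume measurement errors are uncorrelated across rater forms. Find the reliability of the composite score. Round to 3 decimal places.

0.639

Var(C+A) = 21.3² + 13.9² + 2·[21.3·13.9·(-0.05)] = 646.9 − 29.607 = 617.293.
Under uncorrelated errors the observed covariances equal the true-score covariances, so only the own-variance terms attenuate.
True-score variance = [21.3²·0.62 + 13.9²·0.74] − 29.607 = 424.263 − 29.607 = 394.656.
Reliability = 394.656 / 617.293 = 0.639.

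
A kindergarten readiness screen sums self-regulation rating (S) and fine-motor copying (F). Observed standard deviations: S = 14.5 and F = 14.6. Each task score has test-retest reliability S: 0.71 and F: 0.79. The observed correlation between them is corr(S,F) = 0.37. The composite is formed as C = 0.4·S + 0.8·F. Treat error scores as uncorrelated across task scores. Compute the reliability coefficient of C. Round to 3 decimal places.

0.826

Var(C) = 0.4²·14.5² + 0.8²·14.6² + 2·[0.32·14.5·14.6·0.37] = 170.062 + 50.1306 = 220.193.
With uncorrelated errors the cross-covariances are all true-score covariance, so they carry over unchanged; only the diagonal terms shrink to ρᵢσᵢ².
True-score variance = [0.4²·14.5²·0.71 + 0.8²·14.6²·0.79] + 50.1306 = 131.658 + 50.1306 = 181.789.
Reliability = 181.789 / 220.193 = 0.826.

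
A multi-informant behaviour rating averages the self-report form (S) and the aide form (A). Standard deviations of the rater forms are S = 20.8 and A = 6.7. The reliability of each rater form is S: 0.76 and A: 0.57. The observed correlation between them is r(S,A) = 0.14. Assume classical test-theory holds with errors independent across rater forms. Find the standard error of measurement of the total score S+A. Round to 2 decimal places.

Var(total) = 477.53 + 39.0208 = 516.551.
True-score variance = 354.394 + 39.0208 = 393.415, so reliability = 0.7616.
Error variance = 516.551 − 393.415 = 123.136; SEM = √123.136 = 11.10.

11.10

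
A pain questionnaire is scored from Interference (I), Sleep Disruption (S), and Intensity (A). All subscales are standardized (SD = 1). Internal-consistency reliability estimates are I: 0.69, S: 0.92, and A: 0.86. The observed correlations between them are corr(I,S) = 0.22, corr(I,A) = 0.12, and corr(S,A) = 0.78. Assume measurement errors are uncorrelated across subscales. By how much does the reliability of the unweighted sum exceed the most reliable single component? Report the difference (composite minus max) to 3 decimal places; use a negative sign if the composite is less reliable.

-0.021

Var(sum) = 3 + 2.24 = 5.24; true-score variance = 2.47 + 2.24 = 4.71; composite reliability = 0.8989.
Max component reliability = 0.9200.
Difference = 0.8989 − 0.9200 = -0.021.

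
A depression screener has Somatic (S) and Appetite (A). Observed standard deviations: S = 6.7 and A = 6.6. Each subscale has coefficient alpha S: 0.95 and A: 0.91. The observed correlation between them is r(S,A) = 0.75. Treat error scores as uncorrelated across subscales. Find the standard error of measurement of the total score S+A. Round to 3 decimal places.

2.483

Var(total) = 88.45 + 66.33 = 154.78.
True-score variance = 82.2851 + 66.33 = 148.615, so reliability = 0.9602.
Error variance = 154.78 − 148.615 = 6.1649; SEM = √6.1649 = 2.483.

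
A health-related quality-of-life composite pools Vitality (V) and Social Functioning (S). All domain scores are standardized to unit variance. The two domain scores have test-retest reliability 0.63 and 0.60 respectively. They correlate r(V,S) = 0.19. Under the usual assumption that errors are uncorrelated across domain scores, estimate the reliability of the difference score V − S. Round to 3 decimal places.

0.525

Var(V−S) = 1 + 1 − 2·0.19 = 2 − 0.38 = 1.62.
Under uncorrelated errors the observed covariances equal the true-score covariances, so only the own-variance terms attenuate.
True-score variance = [0.63 + 0.60] − 0.38 = 1.23 − 0.38 = 0.85.
Reliability = 0.85 / 1.62 = 0.525.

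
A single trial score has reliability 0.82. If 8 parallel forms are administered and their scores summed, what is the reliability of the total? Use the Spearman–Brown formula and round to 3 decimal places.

0.973

ρ_k = kρ / (1 + (k−1)ρ) = 8·0.82 / (1 + 7·0.82) = 6.560 / 6.740 = 0.973.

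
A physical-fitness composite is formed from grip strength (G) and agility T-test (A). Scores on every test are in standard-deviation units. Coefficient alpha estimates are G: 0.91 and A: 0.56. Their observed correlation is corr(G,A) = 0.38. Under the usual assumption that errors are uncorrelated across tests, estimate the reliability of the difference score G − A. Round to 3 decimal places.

Var(G−A) = 1 + 1 − 2·0.38 = 2 − 0.76 = 1.24.
Because errors are independent across components, Cov(Tᵢ,Tⱼ) = Cov(Xᵢ,Xⱼ); the off-diagonal part of the true-score variance is the same as above.
True-score variance = [0.91 + 0.56] − 0.76 = 1.47 − 0.76 = 0.71.
Reliability = 0.71 / 1.24 = 0.573.

0.573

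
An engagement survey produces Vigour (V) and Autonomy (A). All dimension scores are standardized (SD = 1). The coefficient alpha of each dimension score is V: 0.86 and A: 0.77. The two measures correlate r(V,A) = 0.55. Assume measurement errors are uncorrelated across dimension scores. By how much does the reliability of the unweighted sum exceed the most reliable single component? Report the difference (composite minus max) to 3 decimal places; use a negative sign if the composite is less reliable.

Var(sum) = 2 + 1.1 = 3.1; true-score variance = 1.63 + 1.1 = 2.73; composite reliability = 0.8806.
Max component reliability = 0.8600.
Difference = 0.8806 − 0.8600 = 0.021.

0.021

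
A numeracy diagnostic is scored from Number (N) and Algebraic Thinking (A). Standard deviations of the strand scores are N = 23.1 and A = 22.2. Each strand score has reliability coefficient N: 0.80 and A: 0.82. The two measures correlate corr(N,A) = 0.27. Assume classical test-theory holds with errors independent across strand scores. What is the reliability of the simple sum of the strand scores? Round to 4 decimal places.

Var(N+A) = 23.1² + 22.2² + 2·[23.1·22.2·0.27] = 1026.45 + 276.923 = 1303.37.
With uncorrelated errors the cross-covariances are all true-score covariance, so they carry over unchanged; only the diagonal terms shrink to ρᵢσᵢ².
True-score variance = [23.1²·0.80 + 22.2²·0.82] + 276.923 = 831.017 + 276.923 = 1107.94.
Reliability = 1107.94 / 1303.37 = 0.8501.

0.8501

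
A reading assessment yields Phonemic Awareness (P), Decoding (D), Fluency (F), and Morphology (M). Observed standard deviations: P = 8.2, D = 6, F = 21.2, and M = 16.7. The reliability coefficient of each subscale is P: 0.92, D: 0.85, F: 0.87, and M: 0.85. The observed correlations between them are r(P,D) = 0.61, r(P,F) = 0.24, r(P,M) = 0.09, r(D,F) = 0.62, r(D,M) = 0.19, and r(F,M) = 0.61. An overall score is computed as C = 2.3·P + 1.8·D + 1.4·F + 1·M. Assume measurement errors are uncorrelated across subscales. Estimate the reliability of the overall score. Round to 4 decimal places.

Var(C) = 2.3²·8.2² + 1.8²·6² + 1.4²·21.2² + 16.7² + 2·[4.14·8.2·6·0.61 + 3.22·8.2·21.2·0.24 + 2.3·8.2·16.7·0.09 + 2.52·6·21.2·0.62 + 1.8·6·16.7·0.19 + 1.4·21.2·16.7·0.61] = 1632.13 + 1644.59 = 3276.72.
With uncorrelated errors the cross-covariances are all true-score covariance, so they carry over unchanged; only the diagonal terms shrink to ρᵢσᵢ².
True-score variance = [2.3²·8.2²·0.92 + 1.8²·6²·0.85 + 1.4²·21.2²·0.87 + 16.7²·0.85] + 1644.59 = 1429.83 + 1644.59 = 3074.42.
Reliability = 3074.42 / 3276.72 = 0.9383.

0.9383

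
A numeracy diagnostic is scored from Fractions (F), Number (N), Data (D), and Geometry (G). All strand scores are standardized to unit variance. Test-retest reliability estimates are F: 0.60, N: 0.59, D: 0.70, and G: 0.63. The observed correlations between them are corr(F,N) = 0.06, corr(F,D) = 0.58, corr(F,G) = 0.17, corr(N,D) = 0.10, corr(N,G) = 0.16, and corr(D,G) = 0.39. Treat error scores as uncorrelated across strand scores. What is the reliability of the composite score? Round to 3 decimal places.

Var(F+N+D+G) = 4 + 2·[0.06 + 0.58 + 0.17 + 0.10 + 0.16 + 0.39] = 4 + 2.92 = 6.92.
Under uncorrelated errors the observed covariances equal the true-score covariances, so only the own-variance terms attenuate.
True-score variance = [0.60 + 0.59 + 0.70 + 0.63] + 2.92 = 2.52 + 2.92 = 5.44.
Reliability = 5.44 / 6.92 = 0.786.

0.786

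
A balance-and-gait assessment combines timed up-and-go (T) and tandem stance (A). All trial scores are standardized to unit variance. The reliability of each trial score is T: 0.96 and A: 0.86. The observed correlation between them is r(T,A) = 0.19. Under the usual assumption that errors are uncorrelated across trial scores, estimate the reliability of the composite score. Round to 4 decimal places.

Var(T+A) = 2 + 2·[0.19] = 2 + 0.38 = 2.38.
With uncorrelated errors the cross-covariances are all true-score covariance, so they carry over unchanged; only the diagonal terms shrink to ρᵢσᵢ².
True-score variance = [0.96 + 0.86] + 0.38 = 1.82 + 0.38 = 2.2.
Reliability = 2.2 / 2.38 = 0.9244.

0.9244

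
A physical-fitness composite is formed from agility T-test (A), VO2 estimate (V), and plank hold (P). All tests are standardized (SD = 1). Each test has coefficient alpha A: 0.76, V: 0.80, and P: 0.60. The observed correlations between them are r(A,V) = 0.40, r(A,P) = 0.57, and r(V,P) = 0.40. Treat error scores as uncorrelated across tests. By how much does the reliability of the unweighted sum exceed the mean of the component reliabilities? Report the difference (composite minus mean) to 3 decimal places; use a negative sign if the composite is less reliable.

Var(sum) = 3 + 2.74 = 5.74; true-score variance = 2.16 + 2.74 = 4.9; composite reliability = 0.8537.
Mean component reliability = 0.7200.
Difference = 0.8537 − 0.7200 = 0.134.

0.134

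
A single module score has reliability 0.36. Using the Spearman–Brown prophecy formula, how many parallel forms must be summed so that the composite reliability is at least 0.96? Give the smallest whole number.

k ≥ ρ*(1−ρ₁)/(ρ₁(1−ρ*)) = 0.96·0.64 / (0.36·0.04) = 42.667.
Smallest integer k = 43.

43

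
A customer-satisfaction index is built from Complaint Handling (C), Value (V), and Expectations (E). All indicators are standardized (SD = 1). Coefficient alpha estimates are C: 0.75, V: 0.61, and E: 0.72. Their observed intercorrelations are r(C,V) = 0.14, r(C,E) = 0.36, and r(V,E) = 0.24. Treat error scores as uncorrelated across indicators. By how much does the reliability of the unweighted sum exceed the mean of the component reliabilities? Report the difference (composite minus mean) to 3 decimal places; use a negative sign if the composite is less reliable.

0.101

Var(sum) = 3 + 1.48 = 4.48; true-score variance = 2.08 + 1.48 = 3.56; composite reliability = 0.7946.
Mean component reliability = 0.6933.
Difference = 0.7946 − 0.6933 = 0.101.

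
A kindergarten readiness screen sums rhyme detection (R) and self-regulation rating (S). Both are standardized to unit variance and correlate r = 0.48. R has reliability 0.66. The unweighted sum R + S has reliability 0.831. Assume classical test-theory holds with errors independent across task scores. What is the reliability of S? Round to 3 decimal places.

Var(R+S) = 2 + 2·0.48 = 2.960.
True-score variance = ρ_R + ρ_S + 2·0.48, so 0.831 = (0.66 + ρ_S + 0.96) / 2.960.
ρ_S = 0.831·2.960 − 0.66 − 0.96 = 0.840.

0.840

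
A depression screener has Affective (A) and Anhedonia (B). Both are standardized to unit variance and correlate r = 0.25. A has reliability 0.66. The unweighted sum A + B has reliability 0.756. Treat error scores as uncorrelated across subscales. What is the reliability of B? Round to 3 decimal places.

0.730

Var(A+B) = 2 + 2·0.25 = 2.500.
True-score variance = ρ_A + ρ_B + 2·0.25, so 0.756 = (0.66 + ρ_B + 0.50) / 2.500.
ρ_B = 0.756·2.500 − 0.66 − 0.50 = 0.730.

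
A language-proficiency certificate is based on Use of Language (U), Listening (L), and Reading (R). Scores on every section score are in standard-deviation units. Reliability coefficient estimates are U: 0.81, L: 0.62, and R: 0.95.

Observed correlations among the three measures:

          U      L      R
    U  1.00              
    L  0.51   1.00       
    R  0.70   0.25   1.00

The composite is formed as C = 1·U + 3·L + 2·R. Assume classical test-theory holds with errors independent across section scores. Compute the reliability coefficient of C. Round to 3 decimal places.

Var(C) = 1 + 3² + 2² + 2·[3·0.51 + 2·0.70 + 6·0.25] = 14 + 8.86 = 22.86.
Under uncorrelated errors the observed covariances equal the true-score covariances, so only the own-variance terms attenuate.
True-score variance = [0.81 + 3²·0.62 + 2²·0.95] + 8.86 = 10.19 + 8.86 = 19.05.
Reliability = 19.05 / 22.86 = 0.833.

0.833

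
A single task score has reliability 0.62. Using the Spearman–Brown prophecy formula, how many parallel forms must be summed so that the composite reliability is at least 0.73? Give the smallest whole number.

k ≥ ρ*(1−ρ₁)/(ρ₁(1−ρ*)) = 0.73·0.38 / (0.62·0.27) = 1.657.
Smallest integer k = 2.

2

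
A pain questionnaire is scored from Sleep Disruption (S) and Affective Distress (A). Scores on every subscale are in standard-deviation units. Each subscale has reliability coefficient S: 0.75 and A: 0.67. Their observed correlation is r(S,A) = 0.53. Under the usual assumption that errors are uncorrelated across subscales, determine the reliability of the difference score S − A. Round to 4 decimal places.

Var(S−A) = 1 + 1 − 2·0.53 = 2 − 1.06 = 0.94.
With uncorrelated errors the cross-covariances are all true-score covariance, so they carry over unchanged; only the diagonal terms shrink to ρᵢσᵢ².
True-score variance = [0.75 + 0.67] − 1.06 = 1.42 − 1.06 = 0.36.
Reliability = 0.36 / 0.94 = 0.3830.

0.3830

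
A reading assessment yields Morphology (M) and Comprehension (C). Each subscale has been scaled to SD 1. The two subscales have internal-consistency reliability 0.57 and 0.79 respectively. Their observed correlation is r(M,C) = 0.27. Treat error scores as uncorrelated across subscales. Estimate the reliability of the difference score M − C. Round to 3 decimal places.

Var(M−C) = 1 + 1 − 2·0.27 = 2 − 0.54 = 1.46.
Under uncorrelated errors the observed covariances equal the true-score covariances, so only the own-variance terms attenuate.
True-score variance = [0.57 + 0.79] − 0.54 = 1.36 − 0.54 = 0.82.
Reliability = 0.82 / 1.46 = 0.562.

0.562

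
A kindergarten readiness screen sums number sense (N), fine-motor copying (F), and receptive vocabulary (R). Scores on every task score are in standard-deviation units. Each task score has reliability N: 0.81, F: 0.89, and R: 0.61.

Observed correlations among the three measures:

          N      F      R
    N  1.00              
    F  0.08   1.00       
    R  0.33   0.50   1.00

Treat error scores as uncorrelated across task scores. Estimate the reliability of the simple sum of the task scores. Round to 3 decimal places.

Var(N+F+R) = 3 + 2·[0.08 + 0.33 + 0.50] = 3 + 1.82 = 4.82.
Under uncorrelated errors the observed covariances equal the true-score covariances, so only the own-variance terms attenuate.
True-score variance = [0.81 + 0.89 + 0.61] + 1.82 = 2.31 + 1.82 = 4.13.
Reliability = 4.13 / 4.82 = 0.857.

0.857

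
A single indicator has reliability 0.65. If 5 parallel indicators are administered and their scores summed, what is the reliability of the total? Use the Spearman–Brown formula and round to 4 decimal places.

ρ_k = kρ / (1 + (k−1)ρ) = 5·0.65 / (1 + 4·0.65) = 3.250 / 3.600 = 0.9028.

0.9028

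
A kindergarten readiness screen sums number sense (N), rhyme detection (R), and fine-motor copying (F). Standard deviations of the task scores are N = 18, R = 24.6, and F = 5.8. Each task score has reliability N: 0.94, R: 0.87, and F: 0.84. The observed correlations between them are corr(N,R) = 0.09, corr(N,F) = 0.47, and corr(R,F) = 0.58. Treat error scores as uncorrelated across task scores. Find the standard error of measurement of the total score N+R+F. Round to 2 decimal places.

10.17

Var(total) = 962.8 + 343.349 = 1306.15.
True-score variance = 859.307 + 343.349 = 1202.66, so reliability = 0.9208.
Error variance = 1306.15 − 1202.66 = 103.493; SEM = √103.493 = 10.17.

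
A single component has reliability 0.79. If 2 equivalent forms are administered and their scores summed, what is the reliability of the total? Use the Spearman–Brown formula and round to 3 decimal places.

0.883

ρ_k = kρ / (1 + (k−1)ρ) = 2·0.79 / (1 + 1·0.79) = 1.580 / 1.790 = 0.883.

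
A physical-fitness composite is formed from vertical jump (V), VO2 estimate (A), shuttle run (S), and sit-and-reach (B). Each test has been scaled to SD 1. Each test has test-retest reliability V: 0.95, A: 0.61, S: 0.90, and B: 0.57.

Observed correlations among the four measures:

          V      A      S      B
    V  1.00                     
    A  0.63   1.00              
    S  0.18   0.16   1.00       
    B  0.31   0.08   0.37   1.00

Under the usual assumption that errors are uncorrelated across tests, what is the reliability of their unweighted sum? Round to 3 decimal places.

Var(V+A+S+B) = 4 + 2·[0.63 + 0.18 + 0.31 + 0.16 + 0.08 + 0.37] = 4 + 3.46 = 7.46.
Under uncorrelated errors the observed covariances equal the true-score covariances, so only the own-variance terms attenuate.
True-score variance = [0.95 + 0.61 + 0.90 + 0.57] + 3.46 = 3.03 + 3.46 = 6.49.
Reliability = 6.49 / 7.46 = 0.870.

0.870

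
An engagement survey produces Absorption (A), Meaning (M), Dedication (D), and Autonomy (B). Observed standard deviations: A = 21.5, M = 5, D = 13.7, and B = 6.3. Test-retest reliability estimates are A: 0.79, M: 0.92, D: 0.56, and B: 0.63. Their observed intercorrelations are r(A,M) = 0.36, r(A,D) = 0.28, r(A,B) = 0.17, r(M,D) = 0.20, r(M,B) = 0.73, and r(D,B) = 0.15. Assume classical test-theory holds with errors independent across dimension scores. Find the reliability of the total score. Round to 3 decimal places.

Var(A+M+D+B) = 21.5² + 5² + 13.7² + 6.3² + 2·[21.5·5·0.36 + 21.5·13.7·0.28 + 21.5·6.3·0.17 + 5·13.7·0.20 + 5·6.3·0.73 + 13.7·6.3·0.15] = 714.63 + 387.684 = 1102.31.
Because errors are independent across components, Cov(Tᵢ,Tⱼ) = Cov(Xᵢ,Xⱼ); the off-diagonal part of the true-score variance is the same as above.
True-score variance = [21.5²·0.79 + 5²·0.92 + 13.7²·0.56 + 6.3²·0.63] + 387.684 = 518.289 + 387.684 = 905.973.
Reliability = 905.973 / 1102.31 = 0.822.

0.822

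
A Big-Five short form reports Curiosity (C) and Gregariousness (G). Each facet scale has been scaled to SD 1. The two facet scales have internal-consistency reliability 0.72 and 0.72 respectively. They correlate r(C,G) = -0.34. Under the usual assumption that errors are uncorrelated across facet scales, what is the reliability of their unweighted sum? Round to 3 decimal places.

Var(C+G) = 2 + 2·[(-0.34)] = 2 − 0.68 = 1.32.
Because errors are independent across components, Cov(Tᵢ,Tⱼ) = Cov(Xᵢ,Xⱼ); the off-diagonal part of the true-score variance is the same as above.
True-score variance = [0.72 + 0.72] − 0.68 = 1.44 − 0.68 = 0.76.
Reliability = 0.76 / 1.32 = 0.576.

0.576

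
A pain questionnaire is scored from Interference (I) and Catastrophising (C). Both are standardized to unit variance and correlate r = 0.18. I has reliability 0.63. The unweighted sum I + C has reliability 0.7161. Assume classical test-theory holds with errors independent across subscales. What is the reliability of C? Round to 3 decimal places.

0.700

Var(I+C) = 2 + 2·0.18 = 2.360.
True-score variance = ρ_I + ρ_C + 2·0.18, so 0.7161 = (0.63 + ρ_C + 0.36) / 2.360.
ρ_C = 0.7161·2.360 − 0.63 − 0.36 = 0.700.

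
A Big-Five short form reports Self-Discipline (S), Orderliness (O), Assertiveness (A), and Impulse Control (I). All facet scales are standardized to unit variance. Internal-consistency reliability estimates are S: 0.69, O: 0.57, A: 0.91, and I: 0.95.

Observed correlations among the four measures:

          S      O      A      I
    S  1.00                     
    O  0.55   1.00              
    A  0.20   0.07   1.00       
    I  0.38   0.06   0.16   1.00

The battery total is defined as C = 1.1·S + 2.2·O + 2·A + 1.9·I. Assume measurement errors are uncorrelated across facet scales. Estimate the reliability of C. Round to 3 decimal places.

0.858

Var(C) = 1.1² + 2.2² + 2² + 1.9² + 2·[2.42·0.55 + 2.2·0.20 + 2.09·0.38 + 4.4·0.07 + 4.18·0.06 + 3.8·0.16] = 13.66 + 7.464 = 21.124.
Because errors are independent across components, Cov(Tᵢ,Tⱼ) = Cov(Xᵢ,Xⱼ); the off-diagonal part of the true-score variance is the same as above.
True-score variance = [1.1²·0.69 + 2.2²·0.57 + 2²·0.91 + 1.9²·0.95] + 7.464 = 10.6632 + 7.464 = 18.1272.
Reliability = 18.1272 / 21.124 = 0.858.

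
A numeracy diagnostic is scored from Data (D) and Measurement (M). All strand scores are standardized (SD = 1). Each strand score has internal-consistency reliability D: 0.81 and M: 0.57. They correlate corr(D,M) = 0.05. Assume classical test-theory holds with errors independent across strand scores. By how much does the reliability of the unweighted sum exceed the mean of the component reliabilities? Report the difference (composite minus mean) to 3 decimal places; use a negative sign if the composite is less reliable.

Var(sum) = 2 + 0.1 = 2.1; true-score variance = 1.38 + 0.1 = 1.48; composite reliability = 0.7048.
Mean component reliability = 0.6900.
Difference = 0.7048 − 0.6900 = 0.015.

0.015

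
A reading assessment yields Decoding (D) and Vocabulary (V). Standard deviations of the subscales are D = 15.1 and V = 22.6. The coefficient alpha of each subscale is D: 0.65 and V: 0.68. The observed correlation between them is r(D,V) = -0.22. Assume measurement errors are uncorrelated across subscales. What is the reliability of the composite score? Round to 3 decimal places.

Var(D+V) = 15.1² + 22.6² + 2·[15.1·22.6·(-0.22)] = 738.77 − 150.154 = 588.616.
With uncorrelated errors the cross-covariances are all true-score covariance, so they carry over unchanged; only the diagonal terms shrink to ρᵢσᵢ².
True-score variance = [15.1²·0.65 + 22.6²·0.68] − 150.154 = 495.523 − 150.154 = 345.369.
Reliability = 345.369 / 588.616 = 0.587.

0.587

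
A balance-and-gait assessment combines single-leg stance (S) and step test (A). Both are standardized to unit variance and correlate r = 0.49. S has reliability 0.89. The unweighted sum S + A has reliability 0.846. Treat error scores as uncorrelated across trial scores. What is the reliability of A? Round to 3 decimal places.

0.651

Var(S+A) = 2 + 2·0.49 = 2.980.
True-score variance = ρ_S + ρ_A + 2·0.49, so 0.846 = (0.89 + ρ_A + 0.98) / 2.980.
ρ_A = 0.846·2.980 − 0.89 − 0.98 = 0.651.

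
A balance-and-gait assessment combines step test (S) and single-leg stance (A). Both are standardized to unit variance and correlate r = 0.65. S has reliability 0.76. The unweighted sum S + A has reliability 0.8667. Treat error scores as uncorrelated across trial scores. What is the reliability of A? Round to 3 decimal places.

Var(S+A) = 2 + 2·0.65 = 3.300.
True-score variance = ρ_S + ρ_A + 2·0.65, so 0.8667 = (0.76 + ρ_A + 1.30) / 3.300.
ρ_A = 0.8667·3.300 − 0.76 − 1.30 = 0.800.

0.800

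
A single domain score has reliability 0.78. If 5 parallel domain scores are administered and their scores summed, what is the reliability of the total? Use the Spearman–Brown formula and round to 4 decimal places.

ρ_k = kρ / (1 + (k−1)ρ) = 5·0.78 / (1 + 4·0.78) = 3.900 / 4.120 = 0.9466.

0.9466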